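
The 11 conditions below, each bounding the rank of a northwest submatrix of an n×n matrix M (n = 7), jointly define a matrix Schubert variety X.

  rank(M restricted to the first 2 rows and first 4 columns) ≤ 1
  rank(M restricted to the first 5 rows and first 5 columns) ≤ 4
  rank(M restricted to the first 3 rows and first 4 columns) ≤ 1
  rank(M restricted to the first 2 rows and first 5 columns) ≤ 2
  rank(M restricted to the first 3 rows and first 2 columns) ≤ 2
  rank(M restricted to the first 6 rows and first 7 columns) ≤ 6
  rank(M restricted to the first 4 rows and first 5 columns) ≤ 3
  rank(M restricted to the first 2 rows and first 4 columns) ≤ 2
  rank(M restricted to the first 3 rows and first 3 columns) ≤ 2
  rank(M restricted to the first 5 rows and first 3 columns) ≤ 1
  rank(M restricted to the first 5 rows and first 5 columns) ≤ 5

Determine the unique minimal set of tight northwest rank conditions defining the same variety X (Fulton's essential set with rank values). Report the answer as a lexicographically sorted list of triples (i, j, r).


Propagating the 11 rank bounds to every northwest block:

  1, 1, 1, 1, 1, 1, 1
  1, 1, 1, 1, 2, 2, 2
  1, 1, 1, 1, 2, 3, 3
  1, 1, 1, 2, 3, 4, 4
  1, 1, 1, 2, 3, 4, 5
  1, 2, 2, 3, 4, 5, 6
  1, 2, 3, 4, 5, 6, 7

giving w = (1, 5, 6, 4, 7, 2, 3) via Δ²R.

ℓ(w)=10; the 2 essential cells (i,j,r):

[(3, 4, 1), (5, 3, 1)]


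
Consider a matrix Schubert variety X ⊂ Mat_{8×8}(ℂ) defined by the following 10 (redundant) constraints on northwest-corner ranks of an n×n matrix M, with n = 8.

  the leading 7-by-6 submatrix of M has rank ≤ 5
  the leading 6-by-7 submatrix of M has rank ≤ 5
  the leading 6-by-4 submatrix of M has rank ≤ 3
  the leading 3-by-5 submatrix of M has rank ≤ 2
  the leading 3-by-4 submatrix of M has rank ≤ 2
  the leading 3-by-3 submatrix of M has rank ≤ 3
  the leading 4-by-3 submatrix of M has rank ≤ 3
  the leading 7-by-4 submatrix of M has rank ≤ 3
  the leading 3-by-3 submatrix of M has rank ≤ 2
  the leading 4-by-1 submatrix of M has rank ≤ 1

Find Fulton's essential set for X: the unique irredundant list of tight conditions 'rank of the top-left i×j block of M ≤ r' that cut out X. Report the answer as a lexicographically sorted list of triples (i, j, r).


Recovering R(i,j) via the rank-extension bound from the 10 conditions:

  R[1]: 1 | 1 | 1 | 1 | 1 | 1 | 1 | 1
  R[2]: 1 | 2 | 2 | 2 | 2 | 2 | 2 | 2
  R[3]: 1 | 2 | 2 | 2 | 2 | 3 | 3 | 3
  R[4]: 1 | 2 | 3 | 3 | 3 | 4 | 4 | 4
  R[5]: 1 | 2 | 3 | 3 | 4 | 5 | 5 | 5
  R[6]: 1 | 2 | 3 | 3 | 4 | 5 | 5 | 6
  R[7]: 1 | 2 | 3 | 3 | 4 | 5 | 6 | 7
  R[8]: 1 | 2 | 3 | 4 | 5 | 6 | 7 | 8

so w = (1, 2, 6, 3, 5, 8, 7, 4).

|D(w)|=7, |Ess(w)|=3:

[(3, 5, 2), (6, 7, 5), (7, 4, 3)]


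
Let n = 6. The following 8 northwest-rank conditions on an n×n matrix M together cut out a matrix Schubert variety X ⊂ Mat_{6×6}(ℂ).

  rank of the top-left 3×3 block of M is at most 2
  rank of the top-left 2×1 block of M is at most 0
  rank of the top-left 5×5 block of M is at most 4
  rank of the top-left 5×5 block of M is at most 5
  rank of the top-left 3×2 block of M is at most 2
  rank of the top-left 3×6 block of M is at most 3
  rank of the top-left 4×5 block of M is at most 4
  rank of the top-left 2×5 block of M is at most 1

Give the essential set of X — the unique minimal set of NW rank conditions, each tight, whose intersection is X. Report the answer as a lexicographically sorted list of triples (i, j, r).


Rank table r_w(6×6) implied by the 8 constraints:

  i=1: 0, 1, 1, 1, 1, 1
  i=2: 0, 1, 1, 1, 1, 2
  i=3: 1, 2, 2, 2, 2, 3
  i=4: 1, 2, 3, 3, 3, 4
  i=5: 1, 2, 3, 4, 4, 5
  i=6: 1, 2, 3, 4, 5, 6

the unique w with this rank table is (2, 6, 1, 3, 4, 5).

D(w) has 5 cells with 2 SE-corners; essential set:

[(2, 1, 0), (2, 5, 1)]


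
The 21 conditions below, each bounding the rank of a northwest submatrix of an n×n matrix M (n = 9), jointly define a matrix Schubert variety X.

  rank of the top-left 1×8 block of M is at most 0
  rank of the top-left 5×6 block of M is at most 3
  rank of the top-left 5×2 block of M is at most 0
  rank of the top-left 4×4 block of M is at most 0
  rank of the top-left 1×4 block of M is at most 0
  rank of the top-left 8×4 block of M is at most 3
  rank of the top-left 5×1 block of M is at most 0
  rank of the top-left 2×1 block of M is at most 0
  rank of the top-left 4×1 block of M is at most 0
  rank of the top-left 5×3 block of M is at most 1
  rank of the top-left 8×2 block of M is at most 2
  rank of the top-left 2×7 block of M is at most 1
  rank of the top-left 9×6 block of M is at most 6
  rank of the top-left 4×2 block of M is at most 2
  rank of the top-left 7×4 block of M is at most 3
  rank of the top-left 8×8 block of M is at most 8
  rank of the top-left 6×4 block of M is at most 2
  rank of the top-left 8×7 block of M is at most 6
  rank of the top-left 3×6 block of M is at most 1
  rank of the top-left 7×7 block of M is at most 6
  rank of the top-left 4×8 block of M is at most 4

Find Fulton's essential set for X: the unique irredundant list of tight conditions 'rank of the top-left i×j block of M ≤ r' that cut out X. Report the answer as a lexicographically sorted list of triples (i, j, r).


Rank table r_w(9×9) implied by the 21 constraints:

  i=1: 0 | 0 | 0 | 0 | 0 | 0 | 0 | 0 | 1
  i=2: 0 | 0 | 0 | 0 | 1 | 1 | 1 | 1 | 2
  i=3: 0 | 0 | 0 | 0 | 1 | 1 | 2 | 2 | 3
  i=4: 0 | 0 | 0 | 0 | 1 | 2 | 3 | 3 | 4
  i=5: 0 | 0 | 1 | 1 | 2 | 3 | 4 | 4 | 5
  i=6: 1 | 1 | 2 | 2 | 3 | 4 | 5 | 5 | 6
  i=7: 1 | 2 | 3 | 3 | 4 | 5 | 6 | 6 | 7
  i=8: 1 | 2 | 3 | 3 | 4 | 5 | 6 | 7 | 8
  i=9: 1 | 2 | 3 | 4 | 5 | 6 | 7 | 8 | 9

hence w(1..9) = (9, 5, 7, 6, 3, 1, 2, 8, 4).

ℓ(w)=24; the 5 essential cells (i,j,r):

[(1, 8, 0), (3, 6, 1), (4, 4, 0), (5, 2, 0), (8, 4, 3)]


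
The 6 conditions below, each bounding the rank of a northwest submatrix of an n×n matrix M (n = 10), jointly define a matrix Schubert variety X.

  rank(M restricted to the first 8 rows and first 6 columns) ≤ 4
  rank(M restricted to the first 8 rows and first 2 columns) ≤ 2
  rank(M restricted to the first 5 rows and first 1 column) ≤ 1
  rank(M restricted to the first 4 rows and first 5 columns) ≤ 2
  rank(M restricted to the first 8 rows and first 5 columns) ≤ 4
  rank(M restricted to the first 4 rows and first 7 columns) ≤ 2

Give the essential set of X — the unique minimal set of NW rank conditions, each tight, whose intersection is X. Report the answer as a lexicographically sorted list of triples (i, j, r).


Computing R[i][j] = min implied NW-rank bound (n=10, 6 conditions):

  1, 1, 1, 1, 1, 1, 1, 1, 1, 1
  1, 2, 2, 2, 2, 2, 2, 2, 2, 2
  1, 2, 2, 2, 2, 2, 2, 3, 3, 3
  1, 2, 2, 2, 2, 2, 2, 3, 4, 4
  1, 2, 3, 3, 3, 3, 3, 4, 5, 5
  1, 2, 3, 4, 4, 4, 4, 5, 6, 6
  1, 2, 3, 4, 4, 4, 5, 6, 7, 7
  1, 2, 3, 4, 4, 4, 5, 6, 7, 8
  1, 2, 3, 4, 5, 5, 6, 7, 8, 9
  1, 2, 3, 4, 5, 6, 7, 8, 9, 10

the unique w with this rank table is (1, 2, 8, 9, 3, 4, 7, 10, 5, 6).

Fulton essential set (2 of the 14 Rothe cells):

[(4, 7, 2), (8, 6, 4)]


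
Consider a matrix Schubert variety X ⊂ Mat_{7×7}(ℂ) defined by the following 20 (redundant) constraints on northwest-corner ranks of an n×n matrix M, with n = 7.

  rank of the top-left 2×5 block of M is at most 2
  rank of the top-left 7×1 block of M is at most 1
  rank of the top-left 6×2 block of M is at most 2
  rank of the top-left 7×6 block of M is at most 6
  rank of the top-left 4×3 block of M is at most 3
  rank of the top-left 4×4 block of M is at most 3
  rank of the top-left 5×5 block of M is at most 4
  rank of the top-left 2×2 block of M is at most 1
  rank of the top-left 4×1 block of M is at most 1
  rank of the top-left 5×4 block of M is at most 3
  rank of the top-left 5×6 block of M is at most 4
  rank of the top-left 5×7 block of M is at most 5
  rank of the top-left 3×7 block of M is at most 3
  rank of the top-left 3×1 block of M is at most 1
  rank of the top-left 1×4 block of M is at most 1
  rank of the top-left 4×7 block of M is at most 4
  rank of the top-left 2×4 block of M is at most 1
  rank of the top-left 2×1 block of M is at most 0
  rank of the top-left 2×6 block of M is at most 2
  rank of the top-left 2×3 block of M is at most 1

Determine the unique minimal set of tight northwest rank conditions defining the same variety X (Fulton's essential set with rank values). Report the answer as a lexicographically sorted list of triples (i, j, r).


The tightest implied rank at each (i,j), from the 20 conditions:

  0  1  1  1  1  1  1
  0  1  1  1  2  2  2
  1  2  2  2  3  3  3
  1  2  3  3  4  4  4
  1  2  3  3  4  4  5
  1  2  3  4  5  5  6
  1  2  3  4  5  6  7

second differences of R give the permutation w = (2, 5, 1, 3, 7, 4, 6).

|D(w)|=6, |Ess(w)|=4:

[(2, 1, 0), (2, 4, 1), (5, 4, 3), (5, 6, 4)]


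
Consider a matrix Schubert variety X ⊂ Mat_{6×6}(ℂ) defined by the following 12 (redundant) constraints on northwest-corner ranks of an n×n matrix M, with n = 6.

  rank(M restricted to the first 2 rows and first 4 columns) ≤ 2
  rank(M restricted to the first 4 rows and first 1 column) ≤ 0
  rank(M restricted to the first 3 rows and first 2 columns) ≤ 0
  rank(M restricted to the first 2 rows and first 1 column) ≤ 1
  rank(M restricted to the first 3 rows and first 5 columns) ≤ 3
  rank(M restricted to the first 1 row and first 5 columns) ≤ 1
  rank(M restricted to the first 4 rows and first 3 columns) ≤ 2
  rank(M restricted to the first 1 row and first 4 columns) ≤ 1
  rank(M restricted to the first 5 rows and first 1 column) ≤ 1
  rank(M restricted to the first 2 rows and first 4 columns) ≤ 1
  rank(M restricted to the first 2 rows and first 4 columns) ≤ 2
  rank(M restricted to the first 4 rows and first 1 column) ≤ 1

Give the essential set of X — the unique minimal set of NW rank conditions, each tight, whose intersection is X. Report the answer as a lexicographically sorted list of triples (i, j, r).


Computing R[i][j] = min implied NW-rank bound (n=6, 12 conditions):

  row 1: 0 | 0 | 1 | 1 | 1 | 1
  row 2: 0 | 0 | 1 | 1 | 2 | 2
  row 3: 0 | 0 | 1 | 2 | 3 | 3
  row 4: 0 | 1 | 2 | 3 | 4 | 4
  row 5: 1 | 2 | 3 | 4 | 5 | 5
  row 6: 1 | 2 | 3 | 4 | 5 | 6

second differences of R give the permutation w = (3, 5, 4, 2, 1, 6).

Rothe diagram D(w) (8 cells), 3 SE-corners (essential conditions):

[(2, 4, 1), (3, 2, 0), (4, 1, 0)]


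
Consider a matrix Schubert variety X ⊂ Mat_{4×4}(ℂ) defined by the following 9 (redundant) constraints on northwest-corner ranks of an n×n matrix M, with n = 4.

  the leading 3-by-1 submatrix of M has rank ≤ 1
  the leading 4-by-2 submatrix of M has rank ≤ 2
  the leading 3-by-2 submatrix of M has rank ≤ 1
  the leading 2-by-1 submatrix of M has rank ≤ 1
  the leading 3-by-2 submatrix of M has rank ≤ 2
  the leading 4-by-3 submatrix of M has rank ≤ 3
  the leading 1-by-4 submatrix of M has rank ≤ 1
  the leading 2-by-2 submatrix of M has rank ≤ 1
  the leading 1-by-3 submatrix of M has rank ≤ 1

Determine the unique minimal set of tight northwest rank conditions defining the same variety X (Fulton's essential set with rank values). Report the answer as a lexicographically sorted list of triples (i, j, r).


Computing R[i][j] = min implied NW-rank bound (n=4, 9 conditions):

  row 1: 1  1  1  1
  row 2: 1  1  2  2
  row 3: 1  1  2  3
  row 4: 1  2  3  4

reading off 1-entries of Δ²R: w = (1, 3, 4, 2).

Rothe diagram D(w) (2 cells), 1 SE-corner (essential condition):

[(3, 2, 1)]


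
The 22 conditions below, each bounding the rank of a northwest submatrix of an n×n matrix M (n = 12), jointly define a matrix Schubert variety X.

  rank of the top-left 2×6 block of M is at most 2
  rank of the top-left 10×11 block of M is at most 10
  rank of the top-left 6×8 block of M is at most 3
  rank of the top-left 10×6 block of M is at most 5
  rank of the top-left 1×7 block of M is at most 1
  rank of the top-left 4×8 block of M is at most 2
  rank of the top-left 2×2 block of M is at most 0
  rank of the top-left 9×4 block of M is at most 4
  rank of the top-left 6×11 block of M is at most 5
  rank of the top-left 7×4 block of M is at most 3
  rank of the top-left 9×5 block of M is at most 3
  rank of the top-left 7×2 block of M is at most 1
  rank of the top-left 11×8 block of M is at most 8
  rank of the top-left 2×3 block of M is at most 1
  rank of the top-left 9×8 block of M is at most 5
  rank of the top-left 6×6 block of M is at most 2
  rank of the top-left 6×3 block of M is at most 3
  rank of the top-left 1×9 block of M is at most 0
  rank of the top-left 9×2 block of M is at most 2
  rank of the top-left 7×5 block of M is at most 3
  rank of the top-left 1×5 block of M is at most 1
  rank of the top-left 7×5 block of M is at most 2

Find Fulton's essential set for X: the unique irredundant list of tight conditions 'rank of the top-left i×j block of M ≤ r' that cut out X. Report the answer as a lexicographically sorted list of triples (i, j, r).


Reconstructing r_w from the 22 given conditions:

  row 1: 0  0  0  0  0  0  0  0  0  1  1  1
  row 2: 0  0  1  1  1  1  1  1  1  2  2  2
  row 3: 1  1  2  2  2  2  2  2  2  3  3  3
  row 4: 1  1  2  2  2  2  2  2  3  4  4  4
  row 5: 1  1  2  2  2  2  3  3  4  5  5  5
  row 6: 1  1  2  2  2  2  3  3  4  5  5  6
  row 7: 1  1  2  2  2  3  4  4  5  6  6  7
  row 8: 1  2  3  3  3  4  5  5  6  7  7  8
  row 9: 1  2  3  3  3  4  5  5  6  7  8  9
  row 10: 1  2  3  4  4  5  6  6  7  8  9  10
  row 11: 1  2  3  4  5  6  7  7  8  9  10  11
  row 12: 1  2  3  4  5  6  7  8  9  10  11  12

giving w = (10, 3, 1, 9, 7, 12, 6, 2, 11, 4, 5, 8) via Δ²R.

Rothe diagram D(w) (33 cells), 10 SE-corners (essential conditions):

[(1, 9, 0), (2, 2, 0), (4, 8, 2), (6, 6, 2), (6, 8, 3), (6, 11, 5), (7, 2, 1), (7, 5, 2), (9, 5, 3), (9, 8, 5)]


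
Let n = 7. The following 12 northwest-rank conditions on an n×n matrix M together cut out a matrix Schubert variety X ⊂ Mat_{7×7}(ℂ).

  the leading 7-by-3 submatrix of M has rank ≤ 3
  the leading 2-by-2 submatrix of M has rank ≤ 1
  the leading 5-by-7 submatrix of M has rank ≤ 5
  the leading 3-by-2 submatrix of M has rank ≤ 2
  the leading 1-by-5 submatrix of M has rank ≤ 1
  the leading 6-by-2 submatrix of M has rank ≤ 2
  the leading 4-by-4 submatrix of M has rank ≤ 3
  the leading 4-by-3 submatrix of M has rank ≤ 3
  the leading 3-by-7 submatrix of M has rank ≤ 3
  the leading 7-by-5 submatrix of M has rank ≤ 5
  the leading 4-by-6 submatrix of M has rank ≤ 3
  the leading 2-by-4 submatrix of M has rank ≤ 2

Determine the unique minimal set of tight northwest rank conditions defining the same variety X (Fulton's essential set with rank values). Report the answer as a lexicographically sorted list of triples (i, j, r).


Rank table r_w(7×7) implied by the 12 constraints:

  1 | 1 | 1 | 1 | 1 | 1 | 1
  1 | 1 | 2 | 2 | 2 | 2 | 2
  1 | 2 | 3 | 3 | 3 | 3 | 3
  1 | 2 | 3 | 3 | 3 | 3 | 4
  1 | 2 | 3 | 4 | 4 | 4 | 5
  1 | 2 | 3 | 4 | 5 | 5 | 6
  1 | 2 | 3 | 4 | 5 | 6 | 7

the unique w with this rank table is (1, 3, 2, 7, 4, 5, 6).

Fulton essential set (2 of the 4 Rothe cells):

[(2, 2, 1), (4, 6, 3)]


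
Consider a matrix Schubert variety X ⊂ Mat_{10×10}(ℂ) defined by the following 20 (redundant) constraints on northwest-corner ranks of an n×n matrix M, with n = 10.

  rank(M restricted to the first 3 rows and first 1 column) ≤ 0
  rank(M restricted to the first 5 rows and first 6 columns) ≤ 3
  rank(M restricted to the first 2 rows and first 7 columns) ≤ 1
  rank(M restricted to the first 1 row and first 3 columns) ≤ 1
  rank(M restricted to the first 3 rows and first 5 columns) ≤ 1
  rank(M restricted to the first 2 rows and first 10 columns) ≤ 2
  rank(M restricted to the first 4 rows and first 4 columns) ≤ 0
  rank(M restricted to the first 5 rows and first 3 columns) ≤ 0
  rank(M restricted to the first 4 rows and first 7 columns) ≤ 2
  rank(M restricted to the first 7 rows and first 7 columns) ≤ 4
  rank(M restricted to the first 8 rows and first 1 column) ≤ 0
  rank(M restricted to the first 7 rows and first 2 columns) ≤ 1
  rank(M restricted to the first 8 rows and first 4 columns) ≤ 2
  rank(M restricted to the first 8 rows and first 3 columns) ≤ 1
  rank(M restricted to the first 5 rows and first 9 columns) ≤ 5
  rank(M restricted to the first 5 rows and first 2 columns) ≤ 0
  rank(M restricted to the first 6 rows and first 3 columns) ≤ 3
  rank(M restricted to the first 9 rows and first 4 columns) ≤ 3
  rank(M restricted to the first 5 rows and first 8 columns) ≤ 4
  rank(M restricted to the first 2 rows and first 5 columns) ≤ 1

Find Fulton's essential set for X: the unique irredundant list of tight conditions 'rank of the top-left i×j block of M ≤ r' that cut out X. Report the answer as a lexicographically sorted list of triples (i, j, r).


Recovering R(i,j) via the rank-extension bound from the 20 conditions:

  0 | 0 | 0 | 0 | 1 | 1 | 1 | 1 | 1 | 1
  0 | 0 | 0 | 0 | 1 | 1 | 1 | 2 | 2 | 2
  0 | 0 | 0 | 0 | 1 | 2 | 2 | 3 | 3 | 3
  0 | 0 | 0 | 0 | 1 | 2 | 2 | 3 | 4 | 4
  0 | 0 | 0 | 1 | 2 | 3 | 3 | 4 | 5 | 5
  0 | 1 | 1 | 2 | 3 | 4 | 4 | 5 | 6 | 6
  0 | 1 | 1 | 2 | 3 | 4 | 4 | 5 | 6 | 7
  0 | 1 | 1 | 2 | 3 | 4 | 5 | 6 | 7 | 8
  1 | 2 | 2 | 3 | 4 | 5 | 6 | 7 | 8 | 9
  1 | 2 | 3 | 4 | 5 | 6 | 7 | 8 | 9 | 10

hence w(1..10) = (5, 8, 6, 9, 4, 2, 10, 7, 1, 3).

7 SE-corners of the 28-cell Rothe diagram give Ess(w):

[(2, 7, 1), (4, 4, 0), (4, 7, 2), (5, 3, 0), (7, 7, 4), (8, 1, 0), (8, 3, 1)]


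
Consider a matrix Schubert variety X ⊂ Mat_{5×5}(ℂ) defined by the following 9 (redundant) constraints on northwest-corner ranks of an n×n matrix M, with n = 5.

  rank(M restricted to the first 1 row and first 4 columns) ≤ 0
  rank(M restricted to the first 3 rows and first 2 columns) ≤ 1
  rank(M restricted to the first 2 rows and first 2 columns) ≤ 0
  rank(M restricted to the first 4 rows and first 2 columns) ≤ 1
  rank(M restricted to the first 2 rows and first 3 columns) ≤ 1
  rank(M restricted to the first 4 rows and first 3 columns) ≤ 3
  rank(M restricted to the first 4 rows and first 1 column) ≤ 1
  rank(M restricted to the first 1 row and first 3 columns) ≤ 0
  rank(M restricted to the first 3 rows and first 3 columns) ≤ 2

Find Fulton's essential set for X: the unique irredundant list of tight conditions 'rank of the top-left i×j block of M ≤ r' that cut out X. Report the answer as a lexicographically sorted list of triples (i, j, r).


Propagating the 9 rank bounds to every northwest block:

  R[1]: 0 | 0 | 0 | 0 | 1
  R[2]: 0 | 0 | 1 | 1 | 2
  R[3]: 1 | 1 | 2 | 2 | 3
  R[4]: 1 | 1 | 2 | 3 | 4
  R[5]: 1 | 2 | 3 | 4 | 5

second differences of R give the permutation w = (5, 3, 1, 4, 2).

3 SE-corners of the 7-cell Rothe diagram give Ess(w):

[(1, 4, 0), (2, 2, 0), (4, 2, 1)]


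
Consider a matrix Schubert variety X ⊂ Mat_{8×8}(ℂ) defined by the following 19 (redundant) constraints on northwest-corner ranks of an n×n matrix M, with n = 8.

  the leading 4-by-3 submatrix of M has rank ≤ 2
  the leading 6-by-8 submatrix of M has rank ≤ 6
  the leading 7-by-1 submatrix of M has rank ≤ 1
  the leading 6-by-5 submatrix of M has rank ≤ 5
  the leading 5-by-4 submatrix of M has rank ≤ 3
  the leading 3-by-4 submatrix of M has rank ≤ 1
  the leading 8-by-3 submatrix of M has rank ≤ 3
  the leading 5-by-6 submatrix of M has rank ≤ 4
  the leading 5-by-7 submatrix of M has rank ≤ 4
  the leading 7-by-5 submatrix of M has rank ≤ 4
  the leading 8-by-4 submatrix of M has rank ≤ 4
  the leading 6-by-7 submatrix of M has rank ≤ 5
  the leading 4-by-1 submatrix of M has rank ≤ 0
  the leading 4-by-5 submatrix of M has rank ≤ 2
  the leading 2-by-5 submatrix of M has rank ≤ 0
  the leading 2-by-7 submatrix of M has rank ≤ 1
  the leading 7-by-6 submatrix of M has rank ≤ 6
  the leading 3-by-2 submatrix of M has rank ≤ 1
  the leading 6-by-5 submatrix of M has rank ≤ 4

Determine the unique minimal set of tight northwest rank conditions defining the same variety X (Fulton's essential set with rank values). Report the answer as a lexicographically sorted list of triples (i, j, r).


Propagating the 19 rank bounds to every northwest block:

  0 | 0 | 0 | 0 | 0 | 1 | 1 | 1
  0 | 0 | 0 | 0 | 0 | 1 | 1 | 2
  0 | 1 | 1 | 1 | 1 | 2 | 2 | 3
  0 | 1 | 2 | 2 | 2 | 3 | 3 | 4
  1 | 2 | 3 | 3 | 3 | 4 | 4 | 5
  1 | 2 | 3 | 4 | 4 | 5 | 5 | 6
  1 | 2 | 3 | 4 | 4 | 5 | 6 | 7
  1 | 2 | 3 | 4 | 5 | 6 | 7 | 8

hence w(1..8) = (6, 8, 2, 3, 1, 4, 7, 5).

|D(w)|=14, |Ess(w)|=4:

[(2, 5, 0), (2, 7, 1), (4, 1, 0), (7, 5, 4)]


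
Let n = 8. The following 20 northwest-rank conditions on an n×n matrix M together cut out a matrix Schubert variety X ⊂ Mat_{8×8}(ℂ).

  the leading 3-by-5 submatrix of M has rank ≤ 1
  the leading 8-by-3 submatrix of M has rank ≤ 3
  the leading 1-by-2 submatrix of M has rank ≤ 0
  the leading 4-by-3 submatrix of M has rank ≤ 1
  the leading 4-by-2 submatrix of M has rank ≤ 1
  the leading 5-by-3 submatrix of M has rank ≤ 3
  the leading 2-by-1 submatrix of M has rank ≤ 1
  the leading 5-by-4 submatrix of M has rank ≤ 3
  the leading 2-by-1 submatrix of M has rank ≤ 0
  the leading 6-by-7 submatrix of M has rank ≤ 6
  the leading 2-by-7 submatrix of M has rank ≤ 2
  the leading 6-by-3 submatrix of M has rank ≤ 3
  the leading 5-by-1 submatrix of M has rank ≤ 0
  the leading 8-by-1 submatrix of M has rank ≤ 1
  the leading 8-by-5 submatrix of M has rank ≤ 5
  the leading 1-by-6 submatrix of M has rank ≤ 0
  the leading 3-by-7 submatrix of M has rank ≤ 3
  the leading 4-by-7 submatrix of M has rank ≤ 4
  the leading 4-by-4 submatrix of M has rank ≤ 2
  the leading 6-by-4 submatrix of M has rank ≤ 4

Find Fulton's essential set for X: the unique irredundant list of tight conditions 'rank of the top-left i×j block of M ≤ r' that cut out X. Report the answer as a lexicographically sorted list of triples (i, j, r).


The tightest implied rank at each (i,j), from the 20 conditions:

  0  0  0  0  0  0  1  1
  0  1  1  1  1  1  2  2
  0  1  1  1  1  2  3  3
  0  1  1  2  2  3  4  4
  0  1  2  3  3  4  5  5
  1  2  3  4  4  5  6  6
  1  2  3  4  5  6  7  7
  1  2  3  4  5  6  7  8

giving w = (7, 2, 6, 4, 3, 1, 5, 8) via Δ²R.

ℓ(w)=14; the 4 essential cells (i,j,r):

[(1, 6, 0), (3, 5, 1), (4, 3, 1), (5, 1, 0)]


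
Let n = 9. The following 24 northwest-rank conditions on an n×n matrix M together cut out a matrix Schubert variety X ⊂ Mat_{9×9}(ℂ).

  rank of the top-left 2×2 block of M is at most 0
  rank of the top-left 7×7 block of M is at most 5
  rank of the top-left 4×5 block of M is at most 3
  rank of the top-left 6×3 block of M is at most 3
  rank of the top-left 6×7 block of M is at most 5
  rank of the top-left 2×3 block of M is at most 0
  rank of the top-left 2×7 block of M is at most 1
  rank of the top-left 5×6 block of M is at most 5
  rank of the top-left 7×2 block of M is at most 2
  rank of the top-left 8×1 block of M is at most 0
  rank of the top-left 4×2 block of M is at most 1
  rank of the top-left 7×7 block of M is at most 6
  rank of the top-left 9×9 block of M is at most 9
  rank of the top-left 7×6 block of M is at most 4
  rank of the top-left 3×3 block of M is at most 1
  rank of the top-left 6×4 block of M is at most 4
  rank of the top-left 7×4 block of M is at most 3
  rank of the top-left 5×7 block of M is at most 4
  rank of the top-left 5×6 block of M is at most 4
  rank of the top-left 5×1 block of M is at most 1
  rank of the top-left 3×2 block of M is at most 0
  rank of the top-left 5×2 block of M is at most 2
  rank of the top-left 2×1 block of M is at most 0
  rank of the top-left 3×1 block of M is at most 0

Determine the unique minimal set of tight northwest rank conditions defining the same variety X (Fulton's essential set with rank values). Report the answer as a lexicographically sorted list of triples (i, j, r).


Recovering R(i,j) via the rank-extension bound from the 24 conditions:

  0 | 0 | 0 | 1 | 1 | 1 | 1 | 1 | 1
  0 | 0 | 0 | 1 | 1 | 1 | 1 | 2 | 2
  0 | 0 | 1 | 2 | 2 | 2 | 2 | 3 | 3
  0 | 1 | 2 | 3 | 3 | 3 | 3 | 4 | 4
  0 | 1 | 2 | 3 | 4 | 4 | 4 | 5 | 5
  0 | 1 | 2 | 3 | 4 | 4 | 5 | 6 | 6
  0 | 1 | 2 | 3 | 4 | 4 | 5 | 6 | 7
  0 | 1 | 2 | 3 | 4 | 5 | 6 | 7 | 8
  1 | 2 | 3 | 4 | 5 | 6 | 7 | 8 | 9

hence w(1..9) = (4, 8, 3, 2, 5, 7, 9, 6, 1).

|D(w)|=18, |Ess(w)|=5:

[(2, 3, 0), (2, 7, 1), (3, 2, 0), (7, 6, 4), (8, 1, 0)]


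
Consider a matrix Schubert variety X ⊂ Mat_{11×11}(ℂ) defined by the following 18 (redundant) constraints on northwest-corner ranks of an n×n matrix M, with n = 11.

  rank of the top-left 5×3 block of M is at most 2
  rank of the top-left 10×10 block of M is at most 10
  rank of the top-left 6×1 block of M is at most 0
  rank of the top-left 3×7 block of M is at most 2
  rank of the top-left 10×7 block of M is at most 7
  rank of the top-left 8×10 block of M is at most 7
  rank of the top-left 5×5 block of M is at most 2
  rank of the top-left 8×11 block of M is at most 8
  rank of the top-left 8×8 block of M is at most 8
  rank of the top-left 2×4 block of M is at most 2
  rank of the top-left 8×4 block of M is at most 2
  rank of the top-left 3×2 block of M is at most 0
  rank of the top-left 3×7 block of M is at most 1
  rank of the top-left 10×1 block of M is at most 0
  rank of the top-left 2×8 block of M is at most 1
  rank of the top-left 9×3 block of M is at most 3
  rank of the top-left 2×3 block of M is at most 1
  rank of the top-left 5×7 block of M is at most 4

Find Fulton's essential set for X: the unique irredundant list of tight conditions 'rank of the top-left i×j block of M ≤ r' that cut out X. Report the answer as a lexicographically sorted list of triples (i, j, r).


Rank table r_w(11×11) implied by the 18 constraints:

  R[1]: 0  0  1  1  1  1  1  1  1  1  1
  R[2]: 0  0  1  1  1  1  1  1  2  2  2
  R[3]: 0  0  1  1  1  1  1  2  3  3  3
  R[4]: 0  1  2  2  2  2  2  3  4  4  4
  R[5]: 0  1  2  2  2  3  3  4  5  5  5
  R[6]: 0  1  2  2  3  4  4  5  6  6  6
  R[7]: 0  1  2  2  3  4  5  6  7  7  7
  R[8]: 0  1  2  2  3  4  5  6  7  7  8
  R[9]: 0  1  2  3  4  5  6  7  8  8  9
  R[10]: 0  1  2  3  4  5  6  7  8  9  10
  R[11]: 1  2  3  4  5  6  7  8  9  10  11

the unique w with this rank table is (3, 9, 8, 2, 6, 5, 7, 11, 4, 10, 1).

Fulton essential set (7 of the 28 Rothe cells):

[(2, 8, 1), (3, 2, 0), (3, 7, 1), (5, 5, 2), (8, 4, 2), (8, 10, 7), (10, 1, 0)]


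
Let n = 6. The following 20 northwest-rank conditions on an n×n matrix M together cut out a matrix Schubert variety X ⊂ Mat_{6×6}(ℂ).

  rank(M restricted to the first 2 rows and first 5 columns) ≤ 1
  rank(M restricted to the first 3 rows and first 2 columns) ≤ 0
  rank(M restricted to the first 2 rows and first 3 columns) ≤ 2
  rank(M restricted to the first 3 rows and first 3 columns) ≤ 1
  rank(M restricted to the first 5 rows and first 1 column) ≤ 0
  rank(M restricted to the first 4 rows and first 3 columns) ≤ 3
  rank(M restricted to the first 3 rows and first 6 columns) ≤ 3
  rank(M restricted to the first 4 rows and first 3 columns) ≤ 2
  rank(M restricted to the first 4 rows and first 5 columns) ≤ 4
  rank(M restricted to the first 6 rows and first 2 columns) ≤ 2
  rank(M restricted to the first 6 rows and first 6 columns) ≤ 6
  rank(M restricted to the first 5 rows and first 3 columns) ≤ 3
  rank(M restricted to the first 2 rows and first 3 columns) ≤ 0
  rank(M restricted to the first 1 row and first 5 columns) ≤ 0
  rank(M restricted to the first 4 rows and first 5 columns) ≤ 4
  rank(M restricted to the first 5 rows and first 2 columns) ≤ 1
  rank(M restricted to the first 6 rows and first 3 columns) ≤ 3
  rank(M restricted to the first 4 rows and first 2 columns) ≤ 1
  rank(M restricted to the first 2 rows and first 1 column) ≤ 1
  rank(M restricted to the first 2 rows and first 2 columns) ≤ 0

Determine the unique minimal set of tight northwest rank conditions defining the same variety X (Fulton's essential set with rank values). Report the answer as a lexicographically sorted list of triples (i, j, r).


Rank table r_w(6×6) implied by the 20 constraints:

  i=1: 0, 0, 0, 0, 0, 1
  i=2: 0, 0, 0, 1, 1, 2
  i=3: 0, 0, 1, 2, 2, 3
  i=4: 0, 1, 2, 3, 3, 4
  i=5: 0, 1, 2, 3, 4, 5
  i=6: 1, 2, 3, 4, 5, 6

giving w = (6, 4, 3, 2, 5, 1) via Δ²R.

D(w) has 12 cells with 4 SE-corners; essential set:

[(1, 5, 0), (2, 3, 0), (3, 2, 0), (5, 1, 0)]


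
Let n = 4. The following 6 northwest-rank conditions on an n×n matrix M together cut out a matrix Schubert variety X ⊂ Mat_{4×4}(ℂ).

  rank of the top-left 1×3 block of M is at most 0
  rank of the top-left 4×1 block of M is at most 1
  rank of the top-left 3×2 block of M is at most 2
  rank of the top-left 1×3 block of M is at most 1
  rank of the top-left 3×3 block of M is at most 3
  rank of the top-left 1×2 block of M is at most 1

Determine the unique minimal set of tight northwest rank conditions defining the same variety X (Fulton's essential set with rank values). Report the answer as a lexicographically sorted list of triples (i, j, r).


The tightest implied rank at each (i,j), from the 6 conditions:

  R[1]: 0, 0, 0, 1
  R[2]: 1, 1, 1, 2
  R[3]: 1, 2, 2, 3
  R[4]: 1, 2, 3, 4

the unique w with this rank table is (4, 1, 2, 3).

|D(w)|=3, |Ess(w)|=1:

[(1, 3, 0)]


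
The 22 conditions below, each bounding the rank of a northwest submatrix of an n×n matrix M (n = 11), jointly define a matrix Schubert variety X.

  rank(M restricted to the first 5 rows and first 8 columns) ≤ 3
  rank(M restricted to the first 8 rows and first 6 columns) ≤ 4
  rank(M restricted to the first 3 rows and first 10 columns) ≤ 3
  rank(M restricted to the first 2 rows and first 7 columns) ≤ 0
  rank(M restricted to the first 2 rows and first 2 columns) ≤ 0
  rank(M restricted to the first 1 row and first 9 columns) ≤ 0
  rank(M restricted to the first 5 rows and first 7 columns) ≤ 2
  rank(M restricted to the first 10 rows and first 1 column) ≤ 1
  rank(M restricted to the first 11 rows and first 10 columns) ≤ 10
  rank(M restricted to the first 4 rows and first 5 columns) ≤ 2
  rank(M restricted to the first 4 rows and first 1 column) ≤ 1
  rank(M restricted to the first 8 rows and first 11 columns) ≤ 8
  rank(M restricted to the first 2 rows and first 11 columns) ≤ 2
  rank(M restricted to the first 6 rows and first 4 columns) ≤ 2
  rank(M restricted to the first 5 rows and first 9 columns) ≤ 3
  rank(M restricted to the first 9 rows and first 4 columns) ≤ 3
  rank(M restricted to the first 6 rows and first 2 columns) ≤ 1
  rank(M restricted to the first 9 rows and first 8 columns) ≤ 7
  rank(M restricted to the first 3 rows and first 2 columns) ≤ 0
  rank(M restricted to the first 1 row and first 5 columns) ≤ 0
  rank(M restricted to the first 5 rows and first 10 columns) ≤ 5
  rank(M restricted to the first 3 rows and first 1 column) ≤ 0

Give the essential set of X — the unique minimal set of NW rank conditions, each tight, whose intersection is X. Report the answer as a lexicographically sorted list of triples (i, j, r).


Computing R[i][j] = min implied NW-rank bound (n=11, 22 conditions):

  R[1]: 0 0 0 0 0 0 0 0 0 1 1
  R[2]: 0 0 0 0 0 0 0 1 1 2 2
  R[3]: 0 0 1 1 1 1 1 2 2 3 3
  R[4]: 1 1 2 2 2 2 2 3 3 4 4
  R[5]: 1 1 2 2 2 2 2 3 3 4 5
  R[6]: 1 1 2 2 3 3 3 4 4 5 6
  R[7]: 1 2 3 3 4 4 4 5 5 6 7
  R[8]: 1 2 3 3 4 4 5 6 6 7 8
  R[9]: 1 2 3 3 4 5 6 7 7 8 9
  R[10]: 1 2 3 4 5 6 7 8 8 9 10
  R[11]: 1 2 3 4 5 6 7 8 9 10 11

hence w(1..11) = (10, 8, 3, 1, 11, 5, 2, 7, 6, 4, 9).

Rothe diagram D(w) (29 cells), 9 SE-corners (essential conditions):

[(1, 9, 0), (2, 7, 0), (3, 2, 0), (5, 7, 2), (5, 9, 3), (6, 2, 1), (6, 4, 2), (8, 6, 4), (9, 4, 3)]


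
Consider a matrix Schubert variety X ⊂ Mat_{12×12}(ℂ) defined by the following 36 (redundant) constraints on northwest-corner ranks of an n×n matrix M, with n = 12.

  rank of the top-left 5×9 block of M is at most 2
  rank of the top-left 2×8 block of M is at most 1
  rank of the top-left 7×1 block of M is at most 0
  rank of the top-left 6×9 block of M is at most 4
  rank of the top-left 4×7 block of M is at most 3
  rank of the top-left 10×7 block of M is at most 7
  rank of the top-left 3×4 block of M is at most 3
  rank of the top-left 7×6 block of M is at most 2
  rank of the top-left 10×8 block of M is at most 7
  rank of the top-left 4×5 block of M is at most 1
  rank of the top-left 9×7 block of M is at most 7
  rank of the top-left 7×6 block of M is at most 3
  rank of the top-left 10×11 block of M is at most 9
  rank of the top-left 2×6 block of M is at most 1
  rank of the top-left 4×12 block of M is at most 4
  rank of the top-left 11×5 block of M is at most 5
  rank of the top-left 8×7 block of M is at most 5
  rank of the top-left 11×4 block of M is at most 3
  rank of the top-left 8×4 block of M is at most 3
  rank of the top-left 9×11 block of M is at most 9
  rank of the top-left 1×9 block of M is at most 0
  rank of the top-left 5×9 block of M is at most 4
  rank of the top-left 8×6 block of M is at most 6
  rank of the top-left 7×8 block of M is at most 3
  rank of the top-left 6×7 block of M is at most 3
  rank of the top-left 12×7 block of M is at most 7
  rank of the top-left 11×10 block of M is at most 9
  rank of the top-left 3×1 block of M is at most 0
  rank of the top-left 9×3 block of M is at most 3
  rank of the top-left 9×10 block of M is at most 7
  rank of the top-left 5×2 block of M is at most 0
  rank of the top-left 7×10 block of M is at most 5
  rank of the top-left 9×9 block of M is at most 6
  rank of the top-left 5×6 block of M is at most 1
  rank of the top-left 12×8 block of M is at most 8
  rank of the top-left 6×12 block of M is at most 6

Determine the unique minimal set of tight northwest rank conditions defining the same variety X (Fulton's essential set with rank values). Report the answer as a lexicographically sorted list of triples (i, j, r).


Reconstructing r_w from the 36 given conditions:

  row 1: 0 0 0 0 0 0 0 0 0 1 1 1
  row 2: 0 0 1 1 1 1 1 1 1 2 2 2
  row 3: 0 0 1 1 1 1 2 2 2 3 3 3
  row 4: 0 0 1 1 1 1 2 2 2 3 4 4
  row 5: 0 0 1 1 1 1 2 2 2 3 4 5
  row 6: 0 1 2 2 2 2 3 3 3 4 5 6
  row 7: 0 1 2 2 2 2 3 3 4 5 6 7
  row 8: 1 2 3 3 3 3 4 4 5 6 7 8
  row 9: 1 2 3 3 4 4 5 5 6 7 8 9
  row 10: 1 2 3 3 4 5 6 6 7 8 9 10
  row 11: 1 2 3 3 4 5 6 7 8 9 10 11
  row 12: 1 2 3 4 5 6 7 8 9 10 11 12

so w = (10, 3, 7, 11, 12, 2, 9, 1, 5, 6, 8, 4).

D(w) has 39 cells with 8 SE-corners; essential set:

[(1, 9, 0), (5, 2, 0), (5, 6, 1), (5, 9, 2), (7, 1, 0), (7, 6, 2), (7, 8, 3), (11, 4, 3)]


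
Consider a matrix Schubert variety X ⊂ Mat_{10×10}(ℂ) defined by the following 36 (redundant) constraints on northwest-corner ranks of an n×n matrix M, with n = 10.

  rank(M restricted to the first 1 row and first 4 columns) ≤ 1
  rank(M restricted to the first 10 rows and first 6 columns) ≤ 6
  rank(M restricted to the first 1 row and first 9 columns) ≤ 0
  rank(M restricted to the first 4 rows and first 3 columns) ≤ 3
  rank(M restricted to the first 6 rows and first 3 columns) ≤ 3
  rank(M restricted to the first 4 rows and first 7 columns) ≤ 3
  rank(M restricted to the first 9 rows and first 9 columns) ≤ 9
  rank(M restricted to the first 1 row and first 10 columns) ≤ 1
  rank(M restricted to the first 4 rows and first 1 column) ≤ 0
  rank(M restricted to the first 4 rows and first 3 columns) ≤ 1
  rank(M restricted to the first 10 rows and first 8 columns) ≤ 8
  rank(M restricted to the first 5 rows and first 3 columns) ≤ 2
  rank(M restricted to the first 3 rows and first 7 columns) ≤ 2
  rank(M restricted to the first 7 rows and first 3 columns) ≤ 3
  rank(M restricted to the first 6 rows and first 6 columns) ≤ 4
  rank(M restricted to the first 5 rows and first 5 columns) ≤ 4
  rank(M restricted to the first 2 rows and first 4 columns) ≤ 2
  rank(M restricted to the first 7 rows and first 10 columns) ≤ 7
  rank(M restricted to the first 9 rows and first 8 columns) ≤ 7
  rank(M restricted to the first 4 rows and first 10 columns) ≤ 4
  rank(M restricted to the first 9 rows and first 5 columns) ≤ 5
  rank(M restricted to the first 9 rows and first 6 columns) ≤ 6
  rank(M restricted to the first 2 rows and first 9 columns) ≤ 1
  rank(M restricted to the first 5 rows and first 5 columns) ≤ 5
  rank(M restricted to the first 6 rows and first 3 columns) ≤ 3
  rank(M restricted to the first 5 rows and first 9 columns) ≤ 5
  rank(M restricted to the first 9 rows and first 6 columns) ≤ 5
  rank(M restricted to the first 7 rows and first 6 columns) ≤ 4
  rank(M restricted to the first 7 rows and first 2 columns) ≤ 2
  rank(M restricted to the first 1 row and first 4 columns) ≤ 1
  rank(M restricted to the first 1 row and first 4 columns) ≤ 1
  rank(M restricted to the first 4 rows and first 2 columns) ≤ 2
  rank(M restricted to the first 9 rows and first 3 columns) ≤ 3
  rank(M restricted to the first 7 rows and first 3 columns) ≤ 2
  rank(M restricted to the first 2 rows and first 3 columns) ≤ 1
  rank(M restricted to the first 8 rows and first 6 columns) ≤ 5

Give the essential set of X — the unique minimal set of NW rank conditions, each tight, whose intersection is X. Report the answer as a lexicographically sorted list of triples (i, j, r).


Reconstructing r_w from the 36 given conditions:

  row 1: 0 | 0 | 0 | 0 | 0 | 0 | 0 | 0 | 0 | 1
  row 2: 0 | 1 | 1 | 1 | 1 | 1 | 1 | 1 | 1 | 2
  row 3: 0 | 1 | 1 | 2 | 2 | 2 | 2 | 2 | 2 | 3
  row 4: 0 | 1 | 1 | 2 | 3 | 3 | 3 | 3 | 3 | 4
  row 5: 1 | 2 | 2 | 3 | 4 | 4 | 4 | 4 | 4 | 5
  row 6: 1 | 2 | 2 | 3 | 4 | 4 | 5 | 5 | 5 | 6
  row 7: 1 | 2 | 2 | 3 | 4 | 4 | 5 | 6 | 6 | 7
  row 8: 1 | 2 | 3 | 4 | 5 | 5 | 6 | 7 | 7 | 8
  row 9: 1 | 2 | 3 | 4 | 5 | 5 | 6 | 7 | 8 | 9
  row 10: 1 | 2 | 3 | 4 | 5 | 6 | 7 | 8 | 9 | 10

so w = (10, 2, 4, 5, 1, 7, 8, 3, 9, 6).

Fulton essential set (6 of the 19 Rothe cells):

[(1, 9, 0), (4, 1, 0), (4, 3, 1), (7, 3, 2), (7, 6, 4), (9, 6, 5)]


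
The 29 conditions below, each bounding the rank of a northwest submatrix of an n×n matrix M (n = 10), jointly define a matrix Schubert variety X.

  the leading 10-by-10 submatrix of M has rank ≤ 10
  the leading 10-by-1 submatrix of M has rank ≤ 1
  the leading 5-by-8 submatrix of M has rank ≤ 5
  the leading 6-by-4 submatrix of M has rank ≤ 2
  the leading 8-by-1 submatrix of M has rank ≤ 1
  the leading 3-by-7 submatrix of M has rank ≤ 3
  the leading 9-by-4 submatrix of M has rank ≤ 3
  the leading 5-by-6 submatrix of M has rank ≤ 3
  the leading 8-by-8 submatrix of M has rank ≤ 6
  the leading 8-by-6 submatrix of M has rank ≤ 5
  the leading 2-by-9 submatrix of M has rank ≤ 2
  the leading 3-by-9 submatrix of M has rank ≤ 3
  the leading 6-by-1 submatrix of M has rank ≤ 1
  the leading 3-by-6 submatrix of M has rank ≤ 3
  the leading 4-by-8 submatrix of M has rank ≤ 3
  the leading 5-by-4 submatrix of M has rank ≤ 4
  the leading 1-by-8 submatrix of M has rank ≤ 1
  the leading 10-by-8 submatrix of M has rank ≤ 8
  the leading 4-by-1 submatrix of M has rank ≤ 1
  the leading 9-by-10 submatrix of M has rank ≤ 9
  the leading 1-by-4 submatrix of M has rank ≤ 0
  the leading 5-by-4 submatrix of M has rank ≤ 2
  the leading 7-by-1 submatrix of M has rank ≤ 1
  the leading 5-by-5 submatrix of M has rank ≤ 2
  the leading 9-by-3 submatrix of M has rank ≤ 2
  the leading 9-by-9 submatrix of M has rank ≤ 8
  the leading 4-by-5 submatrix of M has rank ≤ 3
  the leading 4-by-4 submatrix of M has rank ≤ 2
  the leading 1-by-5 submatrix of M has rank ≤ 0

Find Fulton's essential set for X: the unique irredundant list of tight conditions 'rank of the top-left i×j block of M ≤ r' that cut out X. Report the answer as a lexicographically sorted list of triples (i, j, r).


Computing R[i][j] = min implied NW-rank bound (n=10, 29 conditions):

  R[1]: 0 | 0 | 0 | 0 | 0 | 1 | 1 | 1 | 1 | 1
  R[2]: 1 | 1 | 1 | 1 | 1 | 2 | 2 | 2 | 2 | 2
  R[3]: 1 | 2 | 2 | 2 | 2 | 3 | 3 | 3 | 3 | 3
  R[4]: 1 | 2 | 2 | 2 | 2 | 3 | 3 | 3 | 4 | 4
  R[5]: 1 | 2 | 2 | 2 | 2 | 3 | 4 | 4 | 5 | 5
  R[6]: 1 | 2 | 2 | 2 | 3 | 4 | 5 | 5 | 6 | 6
  R[7]: 1 | 2 | 2 | 3 | 4 | 5 | 6 | 6 | 7 | 7
  R[8]: 1 | 2 | 2 | 3 | 4 | 5 | 6 | 6 | 7 | 8
  R[9]: 1 | 2 | 2 | 3 | 4 | 5 | 6 | 7 | 8 | 9
  R[10]: 1 | 2 | 3 | 4 | 5 | 6 | 7 | 8 | 9 | 10

hence w(1..10) = (6, 1, 2, 9, 7, 5, 4, 10, 8, 3).

|D(w)|=19, |Ess(w)|=6:

[(1, 5, 0), (4, 8, 3), (5, 5, 2), (6, 4, 2), (8, 8, 6), (9, 3, 2)]
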